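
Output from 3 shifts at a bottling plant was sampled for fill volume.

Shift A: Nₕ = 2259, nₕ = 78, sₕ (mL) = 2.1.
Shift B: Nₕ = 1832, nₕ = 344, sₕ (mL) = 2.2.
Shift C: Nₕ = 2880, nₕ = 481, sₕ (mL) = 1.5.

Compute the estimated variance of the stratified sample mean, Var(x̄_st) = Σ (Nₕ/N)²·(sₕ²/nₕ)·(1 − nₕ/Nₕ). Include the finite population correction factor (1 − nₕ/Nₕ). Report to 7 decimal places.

N = 6971. Term for each stratum: Wₕ²sₕ²/nₕ·(1−nₕ/Nₕ).
Var(x̄_st) = 0.0057322579 + 0.0007892692 + 0.0006650741 = 0.0071866011 → 0.0071866.

0.0071866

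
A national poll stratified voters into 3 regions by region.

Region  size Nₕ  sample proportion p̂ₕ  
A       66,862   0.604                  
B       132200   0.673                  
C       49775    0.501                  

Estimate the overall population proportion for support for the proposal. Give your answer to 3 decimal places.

N = 66862 + 132200 + 49775 = 248837.
Overall proportion = Σ (Nₕ/N)·p̂ₕ.
Σ Nₕp̂ₕ = 40384.648 + 88970.6 + 24937.275 = 154292.523.
154292.523 / 248837 = 0.62005... → 0.620.

0.620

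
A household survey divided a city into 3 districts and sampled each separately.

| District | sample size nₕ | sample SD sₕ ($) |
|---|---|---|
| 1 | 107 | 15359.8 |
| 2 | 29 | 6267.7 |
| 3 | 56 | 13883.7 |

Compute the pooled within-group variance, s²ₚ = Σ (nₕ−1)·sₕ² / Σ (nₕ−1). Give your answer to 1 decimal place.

194230063.6

1: (107−1)·15359.8² = 106·235923456.04 = 25007886340.24
2: (29−1)·6267.7² = 28·39284063.29 = 1099953772.12
3: (56−1)·13883.7² = 55·192757125.69 = 10601641912.95
Numerator = 36709482025.31; denominator = Σ(nₕ−1) = 189.
s²ₚ = 36709482025.31/189 = 194230063.626... → 194230063.6.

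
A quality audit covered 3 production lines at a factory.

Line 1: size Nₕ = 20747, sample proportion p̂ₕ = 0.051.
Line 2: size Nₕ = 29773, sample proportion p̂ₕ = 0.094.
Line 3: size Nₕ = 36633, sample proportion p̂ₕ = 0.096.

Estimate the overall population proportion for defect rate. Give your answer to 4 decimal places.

0.0846

N = 20747 + 29773 + 36633 = 87153.
Overall proportion = Σ (Nₕ/N)·p̂ₕ.
Σ Nₕp̂ₕ = 1058.097 + 2798.662 + 3516.768 = 7373.527.
7373.527 / 87153 = 0.084604... → 0.0846.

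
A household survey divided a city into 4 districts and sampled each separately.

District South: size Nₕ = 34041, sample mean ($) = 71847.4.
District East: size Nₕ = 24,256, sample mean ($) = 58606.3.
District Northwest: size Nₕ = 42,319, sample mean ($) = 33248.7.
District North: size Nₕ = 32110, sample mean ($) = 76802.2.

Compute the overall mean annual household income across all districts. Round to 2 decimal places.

x̄_st = (Σ Nₕx̄ₕ) / (Σ Nₕ) = (34041·71847.4 + 24256·58606.3 + 42319·33248.7 + 32110·76802.2) / 132726
= 7740482133.5 / 132726 = 58319.2602... → 58319.26.

58319.26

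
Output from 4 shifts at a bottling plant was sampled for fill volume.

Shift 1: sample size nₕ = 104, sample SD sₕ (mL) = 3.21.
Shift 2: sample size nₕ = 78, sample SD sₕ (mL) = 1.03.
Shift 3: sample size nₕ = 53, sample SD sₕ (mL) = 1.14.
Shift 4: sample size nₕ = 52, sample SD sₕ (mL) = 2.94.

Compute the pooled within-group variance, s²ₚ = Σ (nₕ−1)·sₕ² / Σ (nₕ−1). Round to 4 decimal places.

5.8354

1: (104−1)·3.21² = 103·10.3041 = 1061.3223
2: (78−1)·1.03² = 77·1.0609 = 81.6893
3: (53−1)·1.14² = 52·1.2996 = 67.5792
4: (52−1)·2.94² = 51·8.6436 = 440.8236
Numerator = 1651.4144; denominator = Σ(nₕ−1) = 283.
s²ₚ = 1651.4144/283 = 5.835387... → 5.8354.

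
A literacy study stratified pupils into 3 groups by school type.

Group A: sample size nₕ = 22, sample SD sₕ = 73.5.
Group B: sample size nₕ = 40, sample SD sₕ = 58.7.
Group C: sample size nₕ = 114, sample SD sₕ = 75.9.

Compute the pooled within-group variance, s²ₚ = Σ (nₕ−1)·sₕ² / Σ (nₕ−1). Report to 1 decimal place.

A: (22−1)·73.5² = 21·5402.25 = 113447.25
B: (40−1)·58.7² = 39·3445.69 = 134381.91
C: (114−1)·75.9² = 113·5760.81 = 650971.53
Numerator = 898800.69; denominator = Σ(nₕ−1) = 173.
s²ₚ = 898800.69/173 = 5195.380... → 5195.4.

5195.4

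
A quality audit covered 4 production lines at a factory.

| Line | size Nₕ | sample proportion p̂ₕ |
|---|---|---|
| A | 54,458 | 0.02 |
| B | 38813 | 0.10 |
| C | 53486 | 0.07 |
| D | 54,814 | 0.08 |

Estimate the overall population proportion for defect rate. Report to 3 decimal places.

N = 54458 + 38813 + 53486 + 54814 = 201571.
Overall proportion = Σ (Nₕ/N)·p̂ₕ.
Σ Nₕp̂ₕ = 1089.16 + 3881.3 + 3744.02 + 4385.12 = 13099.6.
13099.6 / 201571 = 0.06499... → 0.065.

0.065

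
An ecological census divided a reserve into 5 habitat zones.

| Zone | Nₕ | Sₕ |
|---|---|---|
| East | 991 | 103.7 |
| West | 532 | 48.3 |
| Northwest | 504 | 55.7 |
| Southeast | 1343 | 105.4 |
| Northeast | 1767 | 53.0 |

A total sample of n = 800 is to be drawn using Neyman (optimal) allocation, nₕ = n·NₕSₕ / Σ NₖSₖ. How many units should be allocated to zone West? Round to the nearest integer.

East: NₕSₕ = 991·103.7 = 102766.7
West: NₕSₕ = 532·48.3 = 25695.6
Northwest: NₕSₕ = 504·55.7 = 28072.8
Southeast: NₕSₕ = 1343·105.4 = 141552.2
Northeast: NₕSₕ = 1767·53.0 = 93651
Σ NₕSₕ = 391738.3.
n_West = 800·25695.6/391738.3 = 52.475... → 52.

52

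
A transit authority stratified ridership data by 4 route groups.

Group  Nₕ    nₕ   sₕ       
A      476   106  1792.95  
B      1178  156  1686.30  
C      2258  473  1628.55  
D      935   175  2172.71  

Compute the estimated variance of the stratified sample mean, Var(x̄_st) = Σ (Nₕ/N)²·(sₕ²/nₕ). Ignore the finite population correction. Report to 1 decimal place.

3589.8

N = 4847. Term for each stratum: Wₕ²sₕ²/nₕ.
Var(x̄_st) = 292.4815 + 1076.6874 + 1216.8664 + 1003.7895 = 3589.8247 → 3589.8.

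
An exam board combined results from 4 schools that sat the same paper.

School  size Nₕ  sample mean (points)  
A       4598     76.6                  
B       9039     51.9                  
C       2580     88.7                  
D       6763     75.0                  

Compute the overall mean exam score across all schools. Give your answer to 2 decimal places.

N = 4598 + 9039 + 2580 + 6763 = 22980.
Weight each subgroup mean by Nₕ/N and sum.
Σ Nₕx̄ₕ = 4598·76.6 + 9039·51.9 + 2580·88.7 + 6763·75.0 = 352206.8 + 469124.1 + 228846 + 507225 = 1557401.9.
Divide by N: 1557401.9 / 22980 = 67.7721... → 67.77.

67.77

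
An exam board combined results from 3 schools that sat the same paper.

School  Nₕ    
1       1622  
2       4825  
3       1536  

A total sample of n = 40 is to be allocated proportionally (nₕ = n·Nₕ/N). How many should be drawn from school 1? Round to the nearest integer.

8

N = 1622 + 4825 + 1536 = 7983.
n_1 = 40·1622/7983 = 8.127... → 8.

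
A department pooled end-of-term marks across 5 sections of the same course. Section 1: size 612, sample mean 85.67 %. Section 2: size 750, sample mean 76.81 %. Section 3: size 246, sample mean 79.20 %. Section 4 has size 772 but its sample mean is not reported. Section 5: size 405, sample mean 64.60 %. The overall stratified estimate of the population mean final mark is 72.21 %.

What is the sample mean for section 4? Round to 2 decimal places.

58.84

N = 612 + 750 + 246 + 772 + 405 = 2785.
Overall total = μ·N = 72.21·2785 = 201104.85.
Subtract the known strata: 612·85.67 + 750·76.81 + 246·79.20 + 405·64.60 = 155683.74.
Remaining total for section 4: 201104.85 − 155683.74 = 45421.11.
Divide by its size: 45421.11 / 772 = 58.8356... → 58.84.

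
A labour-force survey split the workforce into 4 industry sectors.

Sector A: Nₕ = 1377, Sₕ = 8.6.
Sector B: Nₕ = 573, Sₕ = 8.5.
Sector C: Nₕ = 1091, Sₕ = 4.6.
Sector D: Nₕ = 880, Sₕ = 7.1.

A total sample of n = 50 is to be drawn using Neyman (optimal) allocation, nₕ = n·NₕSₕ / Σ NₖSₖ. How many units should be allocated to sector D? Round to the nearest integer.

11

Σ NₕSₕ = 1377·8.6 + 573·8.5 + 1091·4.6 + 880·7.1 = 27979.3.
Share for D: 6248/27979.3 = 0.22331.
n_D = 50 × 0.22331 = 11.165... → 11.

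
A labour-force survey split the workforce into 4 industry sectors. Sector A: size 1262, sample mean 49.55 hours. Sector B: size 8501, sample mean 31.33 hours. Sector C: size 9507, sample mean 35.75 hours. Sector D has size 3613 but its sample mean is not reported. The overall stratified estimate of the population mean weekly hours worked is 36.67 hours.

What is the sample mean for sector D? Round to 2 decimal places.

47.16

N = 1262 + 8501 + 9507 + 3613 = 22883.
Overall total = μ·N = 36.67·22883 = 839119.61.
Subtract the known strata: 1262·49.55 + 8501·31.33 + 9507·35.75 = 668743.68.
Remaining total for sector D: 839119.61 − 668743.68 = 170375.93.
Divide by its size: 170375.93 / 3613 = 47.1564... → 47.16.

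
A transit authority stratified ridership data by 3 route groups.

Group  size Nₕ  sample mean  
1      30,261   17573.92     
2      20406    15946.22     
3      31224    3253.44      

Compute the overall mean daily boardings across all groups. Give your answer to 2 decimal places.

11708.10

N = 30261 + 20406 + 31224 = 81891.
Overall mean = Σ (Nₕ/N)·x̄ₕ — weight by population share, not a simple average.
Σ Nₕx̄ₕ = 30261·17573.92 + 20406·15946.22 + 31224·3253.44 = 531804393.12 + 325398565.32 + 101585410.56 = 958788369.
Divide by N: 958788369 / 81891 = 11708.1043... → 11708.10.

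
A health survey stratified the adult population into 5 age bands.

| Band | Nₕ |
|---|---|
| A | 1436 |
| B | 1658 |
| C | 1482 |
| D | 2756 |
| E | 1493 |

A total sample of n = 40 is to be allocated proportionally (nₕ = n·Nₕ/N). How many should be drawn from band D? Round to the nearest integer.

Share of band D = 2756/8825 = 0.31229.
Allocate 40 × 0.31229 = 12.492... → 12.

12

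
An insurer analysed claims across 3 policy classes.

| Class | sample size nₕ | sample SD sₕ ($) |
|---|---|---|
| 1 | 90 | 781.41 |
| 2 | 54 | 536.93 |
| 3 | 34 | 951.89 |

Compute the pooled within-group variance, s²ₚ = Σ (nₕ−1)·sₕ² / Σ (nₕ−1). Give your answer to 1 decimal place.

568709.9

Degrees of freedom: 89 + 53 + 33 = 175.
Σ(nₕ−1)sₕ² = 89·610601.5881 + 53·288293.8249 + 33·906094.5721 = 99524234.9399.
s²ₚ = 99524234.9399 / 175 = 568709.914... → 568709.9.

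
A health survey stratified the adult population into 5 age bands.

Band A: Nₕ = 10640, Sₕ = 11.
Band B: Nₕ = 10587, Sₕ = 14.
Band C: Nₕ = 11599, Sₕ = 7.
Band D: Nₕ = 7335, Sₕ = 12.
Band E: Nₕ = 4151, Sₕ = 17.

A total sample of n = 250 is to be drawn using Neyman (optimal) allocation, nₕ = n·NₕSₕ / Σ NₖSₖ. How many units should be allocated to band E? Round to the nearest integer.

35

A: NₕSₕ = 10640·11 = 117040
B: NₕSₕ = 10587·14 = 148218
C: NₕSₕ = 11599·7 = 81193
D: NₕSₕ = 7335·12 = 88020
E: NₕSₕ = 4151·17 = 70567
Σ NₕSₕ = 505038.
n_E = 250·70567/505038 = 34.932... → 35.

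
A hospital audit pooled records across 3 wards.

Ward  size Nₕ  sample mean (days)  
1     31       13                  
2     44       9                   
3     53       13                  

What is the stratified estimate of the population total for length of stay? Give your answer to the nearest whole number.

Population total = Σ Nₕ·x̄ₕ (each stratum's size times its mean).
31·13 + 44·9 + 53·13 = 403 + 396 + 689 = 1488.

1488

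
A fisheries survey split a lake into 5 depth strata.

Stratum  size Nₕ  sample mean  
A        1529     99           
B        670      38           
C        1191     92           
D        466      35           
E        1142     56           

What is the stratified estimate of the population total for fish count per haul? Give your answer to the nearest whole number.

A: 1529·99 = 151371
B: 670·38 = 25460
C: 1191·92 = 109572
D: 466·35 = 16310
E: 1142·56 = 63952
τ̂ = Σ Nₕx̄ₕ = 366665.

366665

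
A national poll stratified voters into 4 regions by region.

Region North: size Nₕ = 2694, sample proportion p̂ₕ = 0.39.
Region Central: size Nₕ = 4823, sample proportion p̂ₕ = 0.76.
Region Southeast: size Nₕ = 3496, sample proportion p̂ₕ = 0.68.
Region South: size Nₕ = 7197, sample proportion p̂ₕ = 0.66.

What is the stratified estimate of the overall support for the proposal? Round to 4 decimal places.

Wₕ = Nₕ/N with N = 18210: 0.1479, 0.2649, 0.1920, 0.3952.
p̂_st = 0.1479·0.39 + 0.2649·0.76 + 0.1920·0.68 + 0.3952·0.66 ≈ 0.650381... → 0.6504.

0.6504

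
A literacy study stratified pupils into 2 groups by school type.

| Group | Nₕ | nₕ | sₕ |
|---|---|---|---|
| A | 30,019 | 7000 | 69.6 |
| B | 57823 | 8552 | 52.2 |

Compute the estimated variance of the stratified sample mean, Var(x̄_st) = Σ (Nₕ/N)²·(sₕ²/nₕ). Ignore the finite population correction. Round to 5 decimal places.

0.21888

N = 87842; Wₕ = Nₕ/N.
group A: (30019/87842)²·69.6²/7000 = 0.08081807
group B: (57823/87842)²·52.2²/8552 = 0.13806072
Sum = 0.21887878 → 0.21888.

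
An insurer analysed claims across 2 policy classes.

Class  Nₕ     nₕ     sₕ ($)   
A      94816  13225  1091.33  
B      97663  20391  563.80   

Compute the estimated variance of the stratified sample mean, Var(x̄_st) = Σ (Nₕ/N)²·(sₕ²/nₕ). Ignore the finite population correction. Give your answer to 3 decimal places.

N = 192479. Term for each stratum: Wₕ²sₕ²/nₕ.
Var(x̄_st) = 21.853100 + 4.013331 = 25.866432 → 25.866.

25.866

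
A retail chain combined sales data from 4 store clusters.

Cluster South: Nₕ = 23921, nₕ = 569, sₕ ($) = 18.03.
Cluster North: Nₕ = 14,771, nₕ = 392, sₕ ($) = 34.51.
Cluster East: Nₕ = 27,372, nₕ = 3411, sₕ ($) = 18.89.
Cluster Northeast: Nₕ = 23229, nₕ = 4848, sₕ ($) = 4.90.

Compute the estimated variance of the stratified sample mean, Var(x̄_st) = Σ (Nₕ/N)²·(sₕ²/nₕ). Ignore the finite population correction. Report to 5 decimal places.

N = 89293; Wₕ = Nₕ/N.
cluster South: (23921/89293)²·18.03²/569 = 0.04100181
cluster North: (14771/89293)²·34.51²/392 = 0.08313594
cluster East: (27372/89293)²·18.89²/3411 = 0.00983016
cluster Northeast: (23229/89293)²·4.90²/4848 = 0.00033516
Sum = 0.13430307 → 0.13430.

0.13430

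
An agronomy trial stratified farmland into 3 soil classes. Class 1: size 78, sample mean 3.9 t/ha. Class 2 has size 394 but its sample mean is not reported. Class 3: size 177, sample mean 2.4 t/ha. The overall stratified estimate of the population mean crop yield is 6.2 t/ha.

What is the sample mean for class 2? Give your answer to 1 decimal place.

8.4

N = 78 + 394 + 177 = 649.
Overall total = μ·N = 6.2·649 = 4023.8.
Subtract the known strata: 78·3.9 + 177·2.4 = 729.
Remaining total for class 2: 4023.8 − 729 = 3294.8.
Divide by its size: 3294.8 / 394 = 8.362... → 8.4.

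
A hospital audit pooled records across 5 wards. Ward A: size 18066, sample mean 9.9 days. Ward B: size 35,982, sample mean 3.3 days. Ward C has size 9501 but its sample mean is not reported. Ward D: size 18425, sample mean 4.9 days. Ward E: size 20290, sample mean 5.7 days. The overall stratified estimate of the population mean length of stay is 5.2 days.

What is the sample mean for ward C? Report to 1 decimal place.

3.0

N = 18066 + 35982 + 9501 + 18425 + 20290 = 102264.
Overall total = μ·N = 5.2·102264 = 531772.8.
Subtract the known strata: 18066·9.9 + 35982·3.3 + 18425·4.9 + 20290·5.7 = 503529.5.
Remaining total for ward C: 531772.8 − 503529.5 = 28243.3.
Divide by its size: 28243.3 / 9501 = 2.973... → 3.0.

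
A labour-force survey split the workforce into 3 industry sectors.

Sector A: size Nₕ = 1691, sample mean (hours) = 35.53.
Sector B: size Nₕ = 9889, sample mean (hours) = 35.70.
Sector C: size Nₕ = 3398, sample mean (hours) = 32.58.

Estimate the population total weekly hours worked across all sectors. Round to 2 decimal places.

523825.37

A: 1691·35.53 = 60081.23
B: 9889·35.70 = 353037.3
C: 3398·32.58 = 110706.84
τ̂ = Σ Nₕx̄ₕ = 523825.37.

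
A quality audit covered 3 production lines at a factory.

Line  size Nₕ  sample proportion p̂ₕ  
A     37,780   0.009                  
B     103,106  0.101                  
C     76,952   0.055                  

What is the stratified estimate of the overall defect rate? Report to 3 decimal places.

0.069

N = 37780 + 103106 + 76952 = 217838.
Overall proportion = Σ (Nₕ/N)·p̂ₕ.
Σ Nₕp̂ₕ = 340.02 + 10413.706 + 4232.36 = 14986.086.
14986.086 / 217838 = 0.06879... → 0.069.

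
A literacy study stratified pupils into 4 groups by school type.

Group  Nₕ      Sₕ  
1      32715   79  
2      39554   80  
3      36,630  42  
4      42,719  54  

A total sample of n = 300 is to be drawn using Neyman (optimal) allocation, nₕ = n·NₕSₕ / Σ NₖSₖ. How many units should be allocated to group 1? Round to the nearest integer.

1: NₕSₕ = 32715·79 = 2584485
2: NₕSₕ = 39554·80 = 3164320
3: NₕSₕ = 36630·42 = 1538460
4: NₕSₕ = 42719·54 = 2306826
Σ NₕSₕ = 9594091.
n_1 = 300·2584485/9594091 = 80.815... → 81.

81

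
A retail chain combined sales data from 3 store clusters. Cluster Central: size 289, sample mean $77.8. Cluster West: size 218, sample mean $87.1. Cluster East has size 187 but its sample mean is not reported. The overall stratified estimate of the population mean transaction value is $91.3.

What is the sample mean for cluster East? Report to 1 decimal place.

117.1

Σ Nₕx̄ₕ = N·μ, so 187·x̄_East = 694·91.3 − (289·77.8 + 218·87.1).
= 63362.2 − 41472 = 21890.2.
x̄_East = 21890.2 / 187 = 117.060... → 117.1.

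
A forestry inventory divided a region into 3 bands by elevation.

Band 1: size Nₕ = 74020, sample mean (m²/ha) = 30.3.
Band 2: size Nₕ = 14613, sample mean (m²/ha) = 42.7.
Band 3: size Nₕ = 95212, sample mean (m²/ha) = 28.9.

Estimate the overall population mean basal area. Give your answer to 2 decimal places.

N = 183845; weights Wₕ = Nₕ/N = (0.4026, 0.0795, 0.5179).
x̄_st = Σ Wₕ·x̄ₕ = 0.4026·30.3 + 0.0795·42.7 + 0.5179·28.9 ≈ 30.5606...
→ 30.56.

30.56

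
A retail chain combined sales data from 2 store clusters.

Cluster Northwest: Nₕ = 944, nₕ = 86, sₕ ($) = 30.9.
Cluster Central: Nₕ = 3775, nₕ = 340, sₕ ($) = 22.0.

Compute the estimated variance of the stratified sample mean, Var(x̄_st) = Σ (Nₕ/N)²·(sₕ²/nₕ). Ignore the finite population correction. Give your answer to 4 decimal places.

N = 4719; Wₕ = Nₕ/N.
cluster Northwest: (944/4719)²·30.9²/86 = 0.4442859
cluster Central: (3775/4719)²·22.0²/340 = 0.9109623
Sum = 1.3552482 → 1.3552.

1.3552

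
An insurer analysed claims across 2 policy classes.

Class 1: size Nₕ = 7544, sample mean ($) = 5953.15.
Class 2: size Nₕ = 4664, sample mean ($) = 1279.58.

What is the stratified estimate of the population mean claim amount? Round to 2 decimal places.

N = 7544 + 4664 = 12208.
Weight each subgroup mean by Nₕ/N and sum.
Σ Nₕx̄ₕ = 7544·5953.15 + 4664·1279.58 = 44910563.6 + 5967961.12 = 50878524.72.
Divide by N: 50878524.72 / 12208 = 4167.6380... → 4167.64.

4167.64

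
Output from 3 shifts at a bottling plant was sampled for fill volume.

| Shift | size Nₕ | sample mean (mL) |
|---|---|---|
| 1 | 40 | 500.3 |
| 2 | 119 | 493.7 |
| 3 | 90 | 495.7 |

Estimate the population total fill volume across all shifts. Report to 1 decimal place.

123375.3

1: 40·500.3 = 20012
2: 119·493.7 = 58750.3
3: 90·495.7 = 44613
τ̂ = Σ Nₕx̄ₕ = 123375.3.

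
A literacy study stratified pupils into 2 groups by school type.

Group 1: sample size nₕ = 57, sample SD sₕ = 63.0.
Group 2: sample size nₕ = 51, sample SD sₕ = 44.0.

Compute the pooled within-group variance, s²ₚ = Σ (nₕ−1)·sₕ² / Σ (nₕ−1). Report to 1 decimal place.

3010.0

1: (57−1)·63.0² = 56·3969 = 222264
2: (51−1)·44.0² = 50·1936 = 96800
Numerator = 319064; denominator = Σ(nₕ−1) = 106.
s²ₚ = 319064/106 = 3010.038... → 3010.0.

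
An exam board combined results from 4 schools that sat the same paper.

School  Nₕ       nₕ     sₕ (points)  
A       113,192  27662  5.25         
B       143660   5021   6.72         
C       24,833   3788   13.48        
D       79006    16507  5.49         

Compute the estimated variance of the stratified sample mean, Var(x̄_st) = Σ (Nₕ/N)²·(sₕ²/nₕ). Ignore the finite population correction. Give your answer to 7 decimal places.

0.0018399

N = 360691; Wₕ = Nₕ/N.
school A: (113192/360691)²·5.25²/27662 = 0.0000981287
school B: (143660/360691)²·6.72²/5021 = 0.0014267551
school C: (24833/360691)²·13.48²/3788 = 0.0002273828
school D: (79006/360691)²·5.49²/16507 = 0.0000876044
Sum = 0.0018398710 → 0.0018399.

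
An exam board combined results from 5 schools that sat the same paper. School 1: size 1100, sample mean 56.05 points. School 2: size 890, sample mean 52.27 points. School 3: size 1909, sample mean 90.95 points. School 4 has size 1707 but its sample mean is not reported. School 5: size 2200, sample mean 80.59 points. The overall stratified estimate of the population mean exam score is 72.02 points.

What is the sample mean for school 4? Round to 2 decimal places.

N = 1100 + 890 + 1909 + 1707 + 2200 = 7806.
Overall total = μ·N = 72.02·7806 = 562188.12.
Subtract the known strata: 1100·56.05 + 890·52.27 + 1909·90.95 + 2200·80.59 = 459096.85.
Remaining total for school 4: 562188.12 − 459096.85 = 103091.27.
Divide by its size: 103091.27 / 1707 = 60.3932... → 60.39.

60.39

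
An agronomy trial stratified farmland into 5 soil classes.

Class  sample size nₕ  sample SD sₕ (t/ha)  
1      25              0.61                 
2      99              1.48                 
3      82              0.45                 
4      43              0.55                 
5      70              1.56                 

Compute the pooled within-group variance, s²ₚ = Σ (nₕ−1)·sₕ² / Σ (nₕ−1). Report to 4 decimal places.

1.3395

1: (25−1)·0.61² = 24·0.3721 = 8.9304
2: (99−1)·1.48² = 98·2.1904 = 214.6592
3: (82−1)·0.45² = 81·0.2025 = 16.4025
4: (43−1)·0.55² = 42·0.3025 = 12.705
5: (70−1)·1.56² = 69·2.4336 = 167.9184
Numerator = 420.6155; denominator = Σ(nₕ−1) = 314.
s²ₚ = 420.6155/314 = 1.339540... → 1.3395.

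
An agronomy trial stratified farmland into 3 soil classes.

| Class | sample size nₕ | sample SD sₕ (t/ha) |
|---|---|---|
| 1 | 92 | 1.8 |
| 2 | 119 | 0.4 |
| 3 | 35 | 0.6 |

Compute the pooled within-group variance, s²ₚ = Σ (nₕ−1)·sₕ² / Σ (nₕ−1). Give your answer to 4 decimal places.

1.3414

1: (92−1)·1.8² = 91·3.24 = 294.84
2: (119−1)·0.4² = 118·0.16 = 18.88
3: (35−1)·0.6² = 34·0.36 = 12.24
Numerator = 325.96; denominator = Σ(nₕ−1) = 243.
s²ₚ = 325.96/243 = 1.341399... → 1.3414.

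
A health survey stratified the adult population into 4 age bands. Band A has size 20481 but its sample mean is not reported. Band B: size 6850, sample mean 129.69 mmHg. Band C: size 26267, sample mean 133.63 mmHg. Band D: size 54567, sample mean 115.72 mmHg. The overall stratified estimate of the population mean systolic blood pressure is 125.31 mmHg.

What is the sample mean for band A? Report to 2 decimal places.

138.73

Σ Nₕx̄ₕ = N·μ, so 20481·x̄_A = 108165·125.31 − (6850·129.69 + 26267·133.63 + 54567·115.72).
= 13554156.15 − 10712928.95 = 2841227.2.
x̄_A = 2841227.2 / 20481 = 138.7250... → 138.73.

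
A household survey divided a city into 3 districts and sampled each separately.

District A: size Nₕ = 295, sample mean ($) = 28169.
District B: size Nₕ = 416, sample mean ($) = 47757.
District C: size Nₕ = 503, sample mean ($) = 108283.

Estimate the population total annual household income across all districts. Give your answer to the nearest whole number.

A: 295·28169 = 8309855
B: 416·47757 = 19866912
C: 503·108283 = 54466349
τ̂ = Σ Nₕx̄ₕ = 82643116.

82643116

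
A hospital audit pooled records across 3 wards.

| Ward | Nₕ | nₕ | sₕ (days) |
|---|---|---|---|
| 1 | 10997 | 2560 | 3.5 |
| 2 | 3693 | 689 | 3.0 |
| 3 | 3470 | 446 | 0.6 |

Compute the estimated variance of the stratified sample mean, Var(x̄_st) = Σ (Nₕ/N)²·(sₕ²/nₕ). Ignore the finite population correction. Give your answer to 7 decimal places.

0.0023244

N = 18160; Wₕ = Nₕ/N.
ward 1: (10997/18160)²·3.5²/2560 = 0.0017547404
ward 2: (3693/18160)²·3.0²/689 = 0.0005401946
ward 3: (3470/18160)²·0.6²/446 = 0.0000294710
Sum = 0.0023244060 → 0.0023244.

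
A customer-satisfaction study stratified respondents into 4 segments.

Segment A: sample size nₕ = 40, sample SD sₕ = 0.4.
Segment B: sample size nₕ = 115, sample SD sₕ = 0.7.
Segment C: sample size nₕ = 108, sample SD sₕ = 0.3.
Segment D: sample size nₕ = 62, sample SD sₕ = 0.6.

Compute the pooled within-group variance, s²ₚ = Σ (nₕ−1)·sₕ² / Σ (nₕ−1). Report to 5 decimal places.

A: (40−1)·0.4² = 39·0.16 = 6.24
B: (115−1)·0.7² = 114·0.49 = 55.86
C: (108−1)·0.3² = 107·0.09 = 9.63
D: (62−1)·0.6² = 61·0.36 = 21.96
Numerator = 93.69; denominator = Σ(nₕ−1) = 321.
s²ₚ = 93.69/321 = 0.2918692... → 0.29187.

0.29187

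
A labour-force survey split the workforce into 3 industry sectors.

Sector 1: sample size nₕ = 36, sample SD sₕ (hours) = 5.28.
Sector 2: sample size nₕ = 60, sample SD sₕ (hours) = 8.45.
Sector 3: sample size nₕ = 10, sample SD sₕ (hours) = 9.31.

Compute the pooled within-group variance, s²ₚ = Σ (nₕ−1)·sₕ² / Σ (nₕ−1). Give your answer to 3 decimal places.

1: (36−1)·5.28² = 35·27.8784 = 975.744
2: (60−1)·8.45² = 59·71.4025 = 4212.7475
3: (10−1)·9.31² = 9·86.6761 = 780.0849
Numerator = 5968.5764; denominator = Σ(nₕ−1) = 103.
s²ₚ = 5968.5764/103 = 57.94734... → 57.947.

57.947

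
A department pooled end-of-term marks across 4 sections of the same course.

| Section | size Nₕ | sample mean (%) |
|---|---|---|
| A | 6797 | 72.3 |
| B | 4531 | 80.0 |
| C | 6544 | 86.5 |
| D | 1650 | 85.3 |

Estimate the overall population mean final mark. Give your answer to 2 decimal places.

x̄_st = (Σ Nₕx̄ₕ) / (Σ Nₕ) = (6797·72.3 + 4531·80.0 + 6544·86.5 + 1650·85.3) / 19522
= 1560704.1 / 19522 = 79.9459... → 79.95.

79.95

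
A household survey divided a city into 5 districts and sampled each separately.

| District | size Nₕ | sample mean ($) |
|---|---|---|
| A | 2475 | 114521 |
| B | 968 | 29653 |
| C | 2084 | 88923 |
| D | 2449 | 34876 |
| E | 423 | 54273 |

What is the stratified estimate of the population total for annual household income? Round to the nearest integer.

605827914

Estimate total by summing Nₕ·x̄ₕ over strata.
2475·114521 + 968·29653 + 2084·88923 + 2449·34876 + 423·54273 = 283439475 + 28704104 + 185315532 + 85411324 + 22957479 = 605827914.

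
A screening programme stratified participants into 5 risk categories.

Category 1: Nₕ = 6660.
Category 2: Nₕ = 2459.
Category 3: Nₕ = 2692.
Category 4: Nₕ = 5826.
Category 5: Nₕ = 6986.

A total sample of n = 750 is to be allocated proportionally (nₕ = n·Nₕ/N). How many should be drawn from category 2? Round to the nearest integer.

75

N = 6660 + 2459 + 2692 + 5826 + 6986 = 24623.
n_2 = 750·2459/24623 = 74.899... → 75.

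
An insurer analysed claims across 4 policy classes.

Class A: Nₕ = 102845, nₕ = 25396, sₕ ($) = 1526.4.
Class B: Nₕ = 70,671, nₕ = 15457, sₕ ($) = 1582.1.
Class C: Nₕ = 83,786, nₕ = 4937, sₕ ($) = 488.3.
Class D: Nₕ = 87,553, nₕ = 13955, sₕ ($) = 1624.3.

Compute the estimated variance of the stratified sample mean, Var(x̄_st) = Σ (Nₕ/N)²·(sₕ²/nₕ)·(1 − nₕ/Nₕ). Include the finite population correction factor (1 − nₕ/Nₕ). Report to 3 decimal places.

24.385

N = 344855; Wₕ = Nₕ/N.
class A: (102845/344855)²·1526.4²/25396·(1 − 25396/102845) = 6.144653
class B: (70671/344855)²·1582.1²/15457·(1 − 15457/70671) = 5.313248
class C: (83786/344855)²·488.3²/4937·(1 − 4937/83786) = 2.682903
class D: (87553/344855)²·1624.3²/13955·(1 − 13955/87553) = 10.243931
Sum = 24.384734 → 24.385.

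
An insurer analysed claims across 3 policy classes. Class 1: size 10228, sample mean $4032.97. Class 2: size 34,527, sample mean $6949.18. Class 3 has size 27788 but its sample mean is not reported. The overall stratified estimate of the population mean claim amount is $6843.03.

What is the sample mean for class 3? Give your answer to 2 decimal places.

N = 10228 + 34527 + 27788 = 72543.
Overall total = μ·N = 6843.03·72543 = 496413925.29.
Subtract the known strata: 10228·4032.97 + 34527·6949.18 = 281183555.02.
Remaining total for class 3: 496413925.29 − 281183555.02 = 215230370.27.
Divide by its size: 215230370.27 / 27788 = 7745.4430... → 7745.44.

7745.44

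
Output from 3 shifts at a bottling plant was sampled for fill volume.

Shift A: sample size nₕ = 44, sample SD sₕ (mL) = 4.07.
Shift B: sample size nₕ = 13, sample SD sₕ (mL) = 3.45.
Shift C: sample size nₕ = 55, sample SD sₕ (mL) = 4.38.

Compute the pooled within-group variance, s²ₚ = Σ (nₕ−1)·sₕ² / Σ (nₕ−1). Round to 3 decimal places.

17.349

Degrees of freedom: 43 + 12 + 54 = 109.
Σ(nₕ−1)sₕ² = 43·16.5649 + 12·11.9025 + 54·19.1844 = 1891.0783.
s²ₚ = 1891.0783 / 109 = 17.34934... → 17.349.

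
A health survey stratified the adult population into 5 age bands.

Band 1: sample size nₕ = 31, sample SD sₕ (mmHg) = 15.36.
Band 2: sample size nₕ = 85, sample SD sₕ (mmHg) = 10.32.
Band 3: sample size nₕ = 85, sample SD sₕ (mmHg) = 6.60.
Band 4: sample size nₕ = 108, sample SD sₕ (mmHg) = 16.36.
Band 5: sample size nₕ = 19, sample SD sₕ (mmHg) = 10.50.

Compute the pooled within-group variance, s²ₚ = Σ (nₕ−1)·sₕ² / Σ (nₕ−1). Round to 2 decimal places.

1: (31−1)·15.36² = 30·235.9296 = 7077.888
2: (85−1)·10.32² = 84·106.5024 = 8946.2016
3: (85−1)·6.60² = 84·43.56 = 3659.04
4: (108−1)·16.36² = 107·267.6496 = 28638.5072
5: (19−1)·10.50² = 18·110.25 = 1984.5
Numerator = 50306.1368; denominator = Σ(nₕ−1) = 323.
s²ₚ = 50306.1368/323 = 155.7466... → 155.75.

155.75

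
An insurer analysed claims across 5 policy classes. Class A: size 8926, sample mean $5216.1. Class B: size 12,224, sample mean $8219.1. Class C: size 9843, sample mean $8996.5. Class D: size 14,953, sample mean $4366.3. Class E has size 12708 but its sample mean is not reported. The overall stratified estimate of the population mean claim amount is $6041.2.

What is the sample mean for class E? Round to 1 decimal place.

Σ Nₕx̄ₕ = N·μ, so 12708·x̄_E = 58654·6041.2 − (8926·5216.1 + 12224·8219.1 + 9843·8996.5 + 14953·4366.3).
= 354340544.8 − 300871020.4 = 53469524.4.
x̄_E = 53469524.4 / 12708 = 4207.548... → 4207.5.

4207.5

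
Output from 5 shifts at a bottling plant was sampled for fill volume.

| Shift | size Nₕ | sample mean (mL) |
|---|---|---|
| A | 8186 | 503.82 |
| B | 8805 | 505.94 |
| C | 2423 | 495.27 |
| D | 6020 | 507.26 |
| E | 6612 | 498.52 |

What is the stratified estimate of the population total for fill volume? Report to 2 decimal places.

A: 8186·503.82 = 4124270.52
B: 8805·505.94 = 4454801.7
C: 2423·495.27 = 1200039.21
D: 6020·507.26 = 3053705.2
E: 6612·498.52 = 3296214.24
τ̂ = Σ Nₕx̄ₕ = 16129030.87.

16129030.87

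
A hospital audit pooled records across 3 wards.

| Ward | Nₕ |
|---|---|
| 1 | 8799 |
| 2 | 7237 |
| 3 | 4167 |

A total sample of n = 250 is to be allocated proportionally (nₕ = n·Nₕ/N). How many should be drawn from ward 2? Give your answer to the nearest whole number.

90

Share of ward 2 = 7237/20203 = 0.35821.
Allocate 250 × 0.35821 = 89.554... → 90.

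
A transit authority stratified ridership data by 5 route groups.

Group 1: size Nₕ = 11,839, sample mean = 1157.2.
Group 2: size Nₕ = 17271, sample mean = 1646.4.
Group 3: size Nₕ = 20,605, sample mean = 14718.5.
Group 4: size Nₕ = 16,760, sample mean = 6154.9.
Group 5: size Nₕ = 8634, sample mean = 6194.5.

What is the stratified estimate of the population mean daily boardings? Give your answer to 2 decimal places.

6684.27

N = 75109; weights Wₕ = Nₕ/N = (0.1576, 0.2299, 0.2743, 0.2231, 0.1150).
x̄_st = Σ Wₕ·x̄ₕ = 0.1576·1157.2 + 0.2299·1646.4 + 0.2743·14718.5 + 0.2231·6154.9 + 0.1150·6194.5 ≈ 6684.2748...
→ 6684.27.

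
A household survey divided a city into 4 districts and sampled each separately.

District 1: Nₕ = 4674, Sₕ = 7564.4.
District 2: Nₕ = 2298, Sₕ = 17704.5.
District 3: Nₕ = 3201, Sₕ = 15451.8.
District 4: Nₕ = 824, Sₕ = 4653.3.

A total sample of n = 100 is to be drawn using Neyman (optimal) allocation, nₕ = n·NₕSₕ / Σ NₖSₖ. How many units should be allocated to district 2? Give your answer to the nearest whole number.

31

Σ NₕSₕ = 4674·7564.4 + 2298·17704.5 + 3201·15451.8 + 824·4653.3 = 129336477.6.
Share for 2: 40684941/129336477.6 = 0.31457.
n_2 = 100 × 0.31457 = 31.457... → 31.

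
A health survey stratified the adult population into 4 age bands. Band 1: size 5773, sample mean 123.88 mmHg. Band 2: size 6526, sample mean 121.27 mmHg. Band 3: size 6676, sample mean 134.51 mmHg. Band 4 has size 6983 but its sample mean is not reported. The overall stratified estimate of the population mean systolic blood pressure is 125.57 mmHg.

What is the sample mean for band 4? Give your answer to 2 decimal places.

122.44

Σ Nₕx̄ₕ = N·μ, so 6983·x̄_4 = 25958·125.57 − (5773·123.88 + 6526·121.27 + 6676·134.51).
= 3259546.06 − 2404556.02 = 854990.04.
x̄_4 = 854990.04 / 6983 = 122.4388... → 122.44.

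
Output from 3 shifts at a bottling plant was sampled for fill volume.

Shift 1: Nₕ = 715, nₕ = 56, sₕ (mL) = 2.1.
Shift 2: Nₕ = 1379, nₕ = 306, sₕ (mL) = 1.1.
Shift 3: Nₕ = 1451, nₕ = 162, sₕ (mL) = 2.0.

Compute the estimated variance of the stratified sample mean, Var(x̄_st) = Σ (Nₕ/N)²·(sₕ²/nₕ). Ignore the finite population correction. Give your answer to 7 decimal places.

0.0079385

N = 3545. Term for each stratum: Wₕ²sₕ²/nₕ.
Var(x̄_st) = 0.0032035401 + 0.0005983565 + 0.0041366361 = 0.0079385327 → 0.0079385.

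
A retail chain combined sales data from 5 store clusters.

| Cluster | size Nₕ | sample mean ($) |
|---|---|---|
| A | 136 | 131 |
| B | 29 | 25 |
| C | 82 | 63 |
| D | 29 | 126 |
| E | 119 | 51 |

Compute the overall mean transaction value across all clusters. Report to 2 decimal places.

N = 395; weights Wₕ = Nₕ/N = (0.3443, 0.0734, 0.2076, 0.0734, 0.3013).
x̄_st = Σ Wₕ·x̄ₕ = 0.3443·131 + 0.0734·25 + 0.2076·63 + 0.0734·126 + 0.3013·51 ≈ 84.6329...
→ 84.63.

84.63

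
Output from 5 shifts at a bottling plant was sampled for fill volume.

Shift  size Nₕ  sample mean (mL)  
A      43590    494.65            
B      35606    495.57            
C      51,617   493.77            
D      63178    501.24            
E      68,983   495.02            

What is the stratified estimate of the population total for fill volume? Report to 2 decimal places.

Population total = Σ Nₕ·x̄ₕ (each stratum's size times its mean).
43590·494.65 + 35606·495.57 + 51617·493.77 + 63178·501.24 + 68983·495.02 = 21561793.5 + 17645265.42 + 25486926.09 + 31667340.72 + 34147964.66 = 130509290.39.

130509290.39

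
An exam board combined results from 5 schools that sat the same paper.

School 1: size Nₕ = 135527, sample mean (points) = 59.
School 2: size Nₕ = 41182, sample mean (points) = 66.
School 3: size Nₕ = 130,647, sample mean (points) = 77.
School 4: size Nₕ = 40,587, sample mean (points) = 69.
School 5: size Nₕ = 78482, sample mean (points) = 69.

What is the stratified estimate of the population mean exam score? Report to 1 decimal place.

68.0

N = 426425; weights Wₕ = Nₕ/N = (0.3178, 0.0966, 0.3064, 0.0952, 0.1840).
x̄_st = Σ Wₕ·x̄ₕ = 0.3178·59 + 0.0966·66 + 0.3064·77 + 0.0952·69 + 0.1840·69 ≈ 67.983...
→ 68.0.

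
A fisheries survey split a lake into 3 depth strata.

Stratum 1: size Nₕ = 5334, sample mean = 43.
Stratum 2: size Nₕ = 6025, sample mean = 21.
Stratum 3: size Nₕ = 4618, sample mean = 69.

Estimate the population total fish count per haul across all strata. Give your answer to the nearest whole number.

1: 5334·43 = 229362
2: 6025·21 = 126525
3: 4618·69 = 318642
τ̂ = Σ Nₕx̄ₕ = 674529.

674529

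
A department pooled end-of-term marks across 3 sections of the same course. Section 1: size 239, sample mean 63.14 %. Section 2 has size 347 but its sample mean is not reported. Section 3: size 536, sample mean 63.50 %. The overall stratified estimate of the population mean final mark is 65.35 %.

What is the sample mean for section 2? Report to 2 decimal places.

N = 239 + 347 + 536 = 1122.
Overall total = μ·N = 65.35·1122 = 73322.7.
Subtract the known strata: 239·63.14 + 536·63.50 = 49126.46.
Remaining total for section 2: 73322.7 − 49126.46 = 24196.24.
Divide by its size: 24196.24 / 347 = 69.7298... → 69.73.

69.73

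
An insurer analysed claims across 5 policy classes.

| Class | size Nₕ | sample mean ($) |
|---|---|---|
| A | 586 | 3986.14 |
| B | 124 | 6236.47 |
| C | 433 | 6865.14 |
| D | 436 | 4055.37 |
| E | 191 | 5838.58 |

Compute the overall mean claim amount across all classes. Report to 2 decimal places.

5065.04

N = 586 + 124 + 433 + 436 + 191 = 1770.
Weight each subgroup mean by Nₕ/N and sum.
Σ Nₕx̄ₕ = 586·3986.14 + 124·6236.47 + 433·6865.14 + 436·4055.37 + 191·5838.58 = 2335878.04 + 773322.28 + 2972605.62 + 1768141.32 + 1115168.78 = 8965116.04.
Divide by N: 8965116.04 / 1770 = 5065.0373... → 5065.04.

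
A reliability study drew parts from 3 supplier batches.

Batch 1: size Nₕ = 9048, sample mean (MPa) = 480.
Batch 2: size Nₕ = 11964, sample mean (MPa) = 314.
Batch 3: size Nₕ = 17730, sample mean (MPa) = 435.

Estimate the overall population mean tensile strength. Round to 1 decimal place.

N = 38742; weights Wₕ = Nₕ/N = (0.2335, 0.3088, 0.4576).
x̄_st = Σ Wₕ·x̄ₕ = 0.2335·480 + 0.3088·314 + 0.4576·435 ≈ 408.143...
→ 408.1.

408.1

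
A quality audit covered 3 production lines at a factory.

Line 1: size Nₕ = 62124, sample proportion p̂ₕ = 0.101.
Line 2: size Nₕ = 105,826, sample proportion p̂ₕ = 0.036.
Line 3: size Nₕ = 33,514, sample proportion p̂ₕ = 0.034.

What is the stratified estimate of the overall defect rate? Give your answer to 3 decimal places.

Wₕ = Nₕ/N with N = 201464: 0.3084, 0.5253, 0.1664.
p̂_st = 0.3084·0.101 + 0.5253·0.036 + 0.1664·0.034 ≈ 0.05571... → 0.056.

0.056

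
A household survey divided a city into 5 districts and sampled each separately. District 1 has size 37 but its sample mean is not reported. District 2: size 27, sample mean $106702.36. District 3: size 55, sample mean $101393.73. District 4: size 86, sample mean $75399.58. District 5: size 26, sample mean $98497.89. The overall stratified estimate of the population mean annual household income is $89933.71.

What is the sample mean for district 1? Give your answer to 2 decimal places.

88425.92

Σ Nₕx̄ₕ = N·μ, so 37·x̄_1 = 231·89933.71 − (27·106702.36 + 55·101393.73 + 86·75399.58 + 26·98497.89).
= 20774687.01 − 17502927.89 = 3271759.12.
x̄_1 = 3271759.12 / 37 = 88425.9222... → 88425.92.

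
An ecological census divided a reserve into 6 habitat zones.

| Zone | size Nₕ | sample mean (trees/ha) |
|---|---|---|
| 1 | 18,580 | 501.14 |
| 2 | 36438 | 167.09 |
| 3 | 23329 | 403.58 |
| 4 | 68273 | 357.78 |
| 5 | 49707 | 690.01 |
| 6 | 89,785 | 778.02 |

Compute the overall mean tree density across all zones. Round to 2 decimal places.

N = 18580 + 36438 + 23329 + 68273 + 49707 + 89785 = 286112.
Overall mean = Σ (Nₕ/N)·x̄ₕ — weight by population share, not a simple average.
Σ Nₕx̄ₕ = 18580·501.14 + 36438·167.09 + 23329·403.58 + 68273·357.78 + 49707·690.01 + 89785·778.02 = 9311181.2 + 6088425.42 + 9415117.82 + 24426713.94 + 34298327.07 + 69854525.7 = 153394291.15.
Divide by N: 153394291.15 / 286112 = 536.1337... → 536.13.

536.13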